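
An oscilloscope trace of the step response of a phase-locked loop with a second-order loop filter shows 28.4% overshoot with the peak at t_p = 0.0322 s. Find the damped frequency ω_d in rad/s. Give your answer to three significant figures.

t_p = π/ω_d, so ω_d = π/0.0322 = 97.6 rad/s.

ω_d ≈ 97.6 rad/s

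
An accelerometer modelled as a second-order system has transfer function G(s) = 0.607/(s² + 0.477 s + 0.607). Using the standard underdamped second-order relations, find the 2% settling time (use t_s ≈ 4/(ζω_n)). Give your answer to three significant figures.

Comparing the denominator to s² + 2ζω_n s + ω_n²: ω_n = √0.607 = 0.779 rad/s, and 2ζω_n = 0.477 so ζ = 0.477/(2·0.779) = 0.306.
t_s ≈ 4/(ζω_n) = 4/(0.306·0.779) = 16.8 s.

t_s ≈ 16.8 s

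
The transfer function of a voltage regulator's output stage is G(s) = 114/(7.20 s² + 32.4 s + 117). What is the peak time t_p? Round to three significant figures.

Dividing through by 7.20: denominator becomes s² + 4.500 s + 16.25.
So ω_n = √16.25 = 4.03 rad/s and ζ = 4.500/(2·4.03) = 0.558.
ω_d = 4.03·√(1 − 0.558²) = 3.34 rad/s. t_p = π/ω_d = 0.939 s.

t_p ≈ 0.939 s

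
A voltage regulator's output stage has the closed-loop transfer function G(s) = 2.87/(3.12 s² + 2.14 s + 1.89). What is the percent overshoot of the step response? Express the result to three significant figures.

%OS ≈ 21.4%

Dividing through by 3.12: denominator becomes s² + 0.6859 s + 0.6058.
So ω_n = √0.6058 = 0.778 rad/s and ζ = 0.6859/(2·0.778) = 0.441.
%OS = 100 e^{−πζ/√(1−ζ²)} with ζ = 0.441 gives 21.4%.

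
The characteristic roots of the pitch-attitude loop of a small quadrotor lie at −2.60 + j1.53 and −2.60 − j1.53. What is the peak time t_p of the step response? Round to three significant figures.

t_p ≈ 2.05 s

t_p = π/ω_d with ω_d = 1.53 (the imaginary part), so t_p = 2.05 s.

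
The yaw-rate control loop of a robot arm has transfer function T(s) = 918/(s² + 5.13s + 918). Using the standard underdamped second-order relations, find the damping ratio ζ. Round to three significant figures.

ζ ≈ 0.0847

Comparing the denominator to s² + 2ζω_n s + ω_n²: ω_n = √918 = 30.3 rad/s, and 2ζω_n = 5.13 so ζ = 5.13/(2·30.3) = 0.0847.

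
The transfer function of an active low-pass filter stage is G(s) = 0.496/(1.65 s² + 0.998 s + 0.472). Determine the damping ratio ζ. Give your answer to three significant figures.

Dividing through by 1.65: denominator becomes s² + 0.6048 s + 0.2861.
So ω_n = √0.2861 = 0.535 rad/s and ζ = 0.6048/(2·0.535) = 0.565.

ζ ≈ 0.565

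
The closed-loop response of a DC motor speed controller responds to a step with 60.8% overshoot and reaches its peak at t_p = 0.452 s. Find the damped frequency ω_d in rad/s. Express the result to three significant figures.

ω_d ≈ 6.95 rad/s

t_p = π/ω_d, so ω_d = π/0.452 = 6.95 rad/s.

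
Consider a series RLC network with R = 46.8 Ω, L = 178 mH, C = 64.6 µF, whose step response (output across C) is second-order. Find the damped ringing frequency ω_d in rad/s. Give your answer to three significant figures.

For a series RLC circuit (capacitor voltage as output), ω_n = 1/√(LC) = 1/√(178 mH · 64.6 µF) = 295 rad/s.
ζ = (R/2)·√(C/L) = (46.8/2)·√(64.6 µF/178 mH) = 0.446.
The damped frequency ω_d = ω_n√(1−ζ²) = 264 rad/s.

ω_d ≈ 264 rad/s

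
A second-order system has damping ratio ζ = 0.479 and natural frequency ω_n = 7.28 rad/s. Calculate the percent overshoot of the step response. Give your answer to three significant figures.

%OS ≈ 18.0%

For an underdamped second-order system, %OS = 100·exp(−πζ/√(1−ζ²)).
πζ/√(1−ζ²) = π·0.479/√(1−0.229) = 1.714, so %OS = 100·e^(−1.714) = 18.0%.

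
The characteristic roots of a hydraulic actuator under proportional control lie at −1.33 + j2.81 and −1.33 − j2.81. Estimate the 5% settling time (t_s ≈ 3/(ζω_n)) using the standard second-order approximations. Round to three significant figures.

t_s ≈ 2.26 s

For poles at −σ ± jω_d, ζω_n = σ = 1.33, so t_s ≈ 3/σ = 2.26 s.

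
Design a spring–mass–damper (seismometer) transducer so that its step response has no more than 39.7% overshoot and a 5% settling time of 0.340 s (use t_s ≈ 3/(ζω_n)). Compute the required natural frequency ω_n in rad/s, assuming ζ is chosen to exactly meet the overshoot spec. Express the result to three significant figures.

ζ = −ln(OS)/√(π² + (ln OS)²). With OS = 0.397, ln OS = −0.9238 and ζ = 0.9238/3.275 = 0.282.
Then ω_n = 3/(ζ t_s) = 3/(0.282 × 0.340) = 31.3 rad/s.

ω_n ≈ 31.3 rad/s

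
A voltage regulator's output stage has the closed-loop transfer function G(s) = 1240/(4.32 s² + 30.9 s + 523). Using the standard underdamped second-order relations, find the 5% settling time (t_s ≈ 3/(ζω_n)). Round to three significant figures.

t_s ≈ 0.839 s

Dividing through by 4.32: denominator becomes s² + 7.153 s + 121.1.
So ω_n = √121.1 = 11.0 rad/s and ζ = 7.153/(2·11.0) = 0.325.
t_s ≈ 3/(ζω_n) = 0.839 s.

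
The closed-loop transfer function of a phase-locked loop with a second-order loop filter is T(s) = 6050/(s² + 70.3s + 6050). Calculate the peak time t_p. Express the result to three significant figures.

t_p ≈ 0.0453 s

Comparing the denominator to s² + 2ζω_n s + ω_n²: ω_n = √6050 = 77.8 rad/s, and 2ζω_n = 70.3 so ζ = 70.3/(2·77.8) = 0.452.
ω_d = 77.8·√(1 − 0.452²) = 69.4 rad/s. Then t_p = π/ω_d = 0.0453 s.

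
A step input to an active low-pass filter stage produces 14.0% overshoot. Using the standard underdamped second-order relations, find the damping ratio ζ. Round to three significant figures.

From %OS = 100·exp(−πζ/√(1−ζ²)), invert to get ζ = −ln(OS)/√(π² + ln²(OS)) with OS = 0.140.
−ln 0.140 = 1.966, so ζ = 1.966/√(π² + 3.866) = 0.531.

ζ ≈ 0.531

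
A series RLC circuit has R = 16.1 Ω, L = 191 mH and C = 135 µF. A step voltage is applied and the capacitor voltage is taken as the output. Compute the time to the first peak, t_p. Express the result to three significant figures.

For a series RLC circuit (capacitor voltage as output), ω_n = 1/√(LC) = 1/√(191 mH · 135 µF) = 197 rad/s.
ζ = (R/2)·√(C/L) = (16.1/2)·√(135 µF/191 mH) = 0.214.
ω_d = 197·√(1 − 0.214²) = 192 rad/s. t_p = π/ω_d = 0.0163 s.

t_p ≈ 0.0163 s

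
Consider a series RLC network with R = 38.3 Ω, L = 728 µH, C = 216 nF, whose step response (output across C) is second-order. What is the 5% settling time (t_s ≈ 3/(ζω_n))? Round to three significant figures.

For a series RLC circuit (capacitor voltage as output), ω_n = 1/√(LC) = 1/√(728 µH · 216 nF) = 79700 rad/s.
ζ = (R/2)·√(C/L) = (38.3/2)·√(216 nF/728 µH) = 0.330.
t_s ≈ 3/(ζω_n) = 0.000114 s.

t_s ≈ 0.000114 s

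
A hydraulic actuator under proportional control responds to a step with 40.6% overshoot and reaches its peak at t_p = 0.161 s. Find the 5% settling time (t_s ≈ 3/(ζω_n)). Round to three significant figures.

The overshoot fixes ζ = −ln(OS)/√(π²+ln²(OS)) = 0.276.
From t_p = π/ω_d, ω_d = π/0.161 = 19.5 rad/s, so ω_n = ω_d/√(1−ζ²) = 20.3 rad/s.
t_s ≈ 3/(ζω_n) = 3/(0.276·20.3) = 0.536 s.

t_s ≈ 0.536 s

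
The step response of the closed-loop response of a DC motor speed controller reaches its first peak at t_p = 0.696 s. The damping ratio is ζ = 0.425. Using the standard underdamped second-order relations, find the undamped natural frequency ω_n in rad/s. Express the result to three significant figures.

ω_n ≈ 4.99 rad/s

Peak time t_p = π/ω_d, so ω_d = π/t_p = π/0.696 = 4.51 rad/s.
ω_n = ω_d/√(1−ζ²) = 4.51/√0.819 = 4.99 rad/s.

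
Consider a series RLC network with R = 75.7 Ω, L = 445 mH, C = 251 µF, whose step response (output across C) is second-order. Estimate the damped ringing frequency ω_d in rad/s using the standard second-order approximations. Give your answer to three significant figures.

ω_d ≈ 41.5 rad/s

For a series RLC circuit (capacitor voltage as output), ω_n = 1/√(LC) = 1/√(445 mH · 251 µF) = 94.6 rad/s.
ζ = (R/2)·√(C/L) = (75.7/2)·√(251 µF/445 mH) = 0.899.
The damped frequency ω_d = ω_n√(1−ζ²) = 41.5 rad/s.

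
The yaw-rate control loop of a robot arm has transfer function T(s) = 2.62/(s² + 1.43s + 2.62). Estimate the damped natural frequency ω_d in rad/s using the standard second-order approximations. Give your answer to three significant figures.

ω_d ≈ 1.45 rad/s

Matching coefficients with s² + 2ζω_n s + ω_n² gives ω_n² = 2.62 ⇒ ω_n = 1.62 rad/s, and ζ = 1.43/(2ω_n) = 0.442.
The damped frequency ω_d = ω_n√(1−ζ²) = 1.45 rad/s.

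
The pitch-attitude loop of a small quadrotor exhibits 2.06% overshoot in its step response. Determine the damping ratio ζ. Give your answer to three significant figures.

ζ = −ln(OS)/√(π² + (ln OS)²). With OS = 0.0206, ln OS = −3.882 and ζ = 3.882/4.994 = 0.777.

ζ ≈ 0.777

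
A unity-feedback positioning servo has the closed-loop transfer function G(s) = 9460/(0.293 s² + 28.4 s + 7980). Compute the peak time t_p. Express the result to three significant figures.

Dividing through by 0.293: denominator becomes s² + 96.93 s + 27240.
So ω_n = √27240 = 165 rad/s and ζ = 96.93/(2·165) = 0.294.
The damped frequency ω_d = ω_n√(1−ζ²) = 158 rad/s. t_p = π/ω_d = 0.0199 s.

t_p ≈ 0.0199 s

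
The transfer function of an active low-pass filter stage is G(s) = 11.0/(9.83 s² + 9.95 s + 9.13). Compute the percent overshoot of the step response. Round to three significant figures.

%OS ≈ 14.4%

Dividing through by 9.83: denominator becomes s² + 1.012 s + 0.9288.
So ω_n = √0.9288 = 0.964 rad/s and ζ = 1.012/(2·0.964) = 0.525.
%OS = 100 e^{−πζ/√(1−ζ²)} with ζ = 0.525 gives 14.4%.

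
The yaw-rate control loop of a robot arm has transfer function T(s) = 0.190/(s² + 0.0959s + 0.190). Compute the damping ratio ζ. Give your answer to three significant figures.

Comparing the denominator to s² + 2ζω_n s + ω_n²: ω_n = √0.190 = 0.436 rad/s, and 2ζω_n = 0.0959 so ζ = 0.0959/(2·0.436) = 0.110.

ζ ≈ 0.110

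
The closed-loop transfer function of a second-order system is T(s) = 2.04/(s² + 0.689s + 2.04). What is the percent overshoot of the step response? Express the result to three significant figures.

ω_n = √2.04 = 1.43 rad/s; ζ = 0.689/(2·1.43) = 0.241.
Overshoot: exp(−π·0.241/√(1−0.241²)) = 0.458, i.e. 45.8%.

%OS ≈ 45.8%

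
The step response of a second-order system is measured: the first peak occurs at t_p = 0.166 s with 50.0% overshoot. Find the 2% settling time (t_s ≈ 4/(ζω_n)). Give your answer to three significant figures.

ζ from %OS: ζ = |ln 0.500|/√(π²+ln²0.500) = 0.215.
t_p = π/ω_d ⇒ ω_d = 18.9 rad/s; then ω_n = ω_d/√(1−ζ²) = 19.4 rad/s.
t_s ≈ 4/(ζω_n) = 4/(0.215·19.4) = 0.958 s.

t_s ≈ 0.958 s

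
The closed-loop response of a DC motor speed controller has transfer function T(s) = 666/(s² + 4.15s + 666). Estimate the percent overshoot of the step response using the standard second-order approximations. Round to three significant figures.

%OS ≈ 77.6%

Matching coefficients with s² + 2ζω_n s + ω_n² gives ω_n² = 666 ⇒ ω_n = 25.8 rad/s, and ζ = 4.15/(2ω_n) = 0.0804.
Overshoot: exp(−π·0.0804/√(1−0.0804²)) = 0.776, i.e. 77.6%.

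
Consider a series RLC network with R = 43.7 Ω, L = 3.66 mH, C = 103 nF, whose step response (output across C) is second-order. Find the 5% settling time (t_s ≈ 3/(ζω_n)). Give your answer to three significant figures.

For a series RLC circuit (capacitor voltage as output), ω_n = 1/√(LC) = 1/√(3.66 mH · 103 nF) = 51500 rad/s.
ζ = (R/2)·√(C/L) = (43.7/2)·√(103 nF/3.66 mH) = 0.116.
t_s ≈ 3/(ζω_n) = 0.000503 s.

t_s ≈ 0.000503 s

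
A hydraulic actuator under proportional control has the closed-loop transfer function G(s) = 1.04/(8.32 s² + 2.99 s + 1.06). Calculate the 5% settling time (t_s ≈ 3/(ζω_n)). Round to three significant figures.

t_s ≈ 16.7 s

Dividing through by 8.32: denominator becomes s² + 0.3594 s + 0.1274.
So ω_n = √0.1274 = 0.357 rad/s and ζ = 0.3594/(2·0.357) = 0.503.
t_s ≈ 3/(ζω_n) = 16.7 s.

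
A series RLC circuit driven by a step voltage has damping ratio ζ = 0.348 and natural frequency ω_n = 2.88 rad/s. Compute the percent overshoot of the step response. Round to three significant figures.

For an underdamped second-order system, %OS = 100·exp(−πζ/√(1−ζ²)).
πζ/√(1−ζ²) = π·0.348/√(1−0.121) = 1.166, so %OS = 100·e^(−1.166) = 31.2%.

%OS ≈ 31.2%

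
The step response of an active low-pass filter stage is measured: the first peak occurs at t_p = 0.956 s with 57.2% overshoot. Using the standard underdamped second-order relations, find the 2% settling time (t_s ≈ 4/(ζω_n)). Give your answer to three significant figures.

t_s ≈ 6.85 s

From the overshoot, ζ = −ln(OS)/√(π²+ln²(OS)) = 0.175.
From t_p = π/ω_d, ω_d = π/0.956 = 3.29 rad/s, so ω_n = ω_d/√(1−ζ²) = 3.34 rad/s.
t_s ≈ 4/(ζω_n) = 4/(0.175·3.34) = 6.85 s.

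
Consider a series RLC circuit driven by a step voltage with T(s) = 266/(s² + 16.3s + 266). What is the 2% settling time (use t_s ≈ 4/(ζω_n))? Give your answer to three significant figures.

Matching coefficients with s² + 2ζω_n s + ω_n² gives ω_n² = 266 ⇒ ω_n = 16.3 rad/s, and ζ = 16.3/(2ω_n) = 0.500.
t_s ≈ 4/(ζω_n) = 4/(0.500·16.3) = 0.491 s.

t_s ≈ 0.491 s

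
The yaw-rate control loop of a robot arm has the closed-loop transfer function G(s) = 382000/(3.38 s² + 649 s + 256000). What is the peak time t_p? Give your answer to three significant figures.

t_p ≈ 0.0122 s

Dividing through by 3.38: denominator becomes s² + 192.0 s + 75740.
So ω_n = √75740 = 275 rad/s and ζ = 192.0/(2·275) = 0.349.
ω_d = 275·√(1 − 0.349²) = 258 rad/s. t_p = π/ω_d = 0.0122 s.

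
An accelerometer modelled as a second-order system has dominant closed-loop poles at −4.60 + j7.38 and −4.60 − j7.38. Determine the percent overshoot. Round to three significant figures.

The poles are at −σ ± jω_d with σ = 4.60 and ω_d = 7.38, so ω_n = √(σ²+ω_d²) = 8.70 rad/s and ζ = σ/ω_n = 0.529.
%OS = 100·exp(−πζ/√(1−ζ²)) = 14.1%.

%OS ≈ 14.1%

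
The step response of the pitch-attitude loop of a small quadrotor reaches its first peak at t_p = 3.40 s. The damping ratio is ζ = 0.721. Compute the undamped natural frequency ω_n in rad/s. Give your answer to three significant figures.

ω_n ≈ 1.33 rad/s

Peak time t_p = π/ω_d, so ω_d = π/t_p = π/3.40 = 0.924 rad/s.
ω_n = ω_d/√(1−ζ²) = 0.924/√0.480 = 1.33 rad/s.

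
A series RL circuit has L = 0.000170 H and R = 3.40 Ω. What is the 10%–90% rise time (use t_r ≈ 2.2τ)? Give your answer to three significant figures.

τ = L/R = 0.000170/3.40 = 0.0000500 s.
t_r ≈ 2.2τ = 0.000110 s.

t_r ≈ 0.000110 s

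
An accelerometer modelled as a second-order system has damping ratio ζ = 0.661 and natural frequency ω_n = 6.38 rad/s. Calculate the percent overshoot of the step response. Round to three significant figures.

For an underdamped second-order system, %OS = 100·exp(−πζ/√(1−ζ²)).
πζ/√(1−ζ²) = π·0.661/√(1−0.437) = 2.767, so %OS = 100·e^(−2.767) = 6.28%.

%OS ≈ 6.28%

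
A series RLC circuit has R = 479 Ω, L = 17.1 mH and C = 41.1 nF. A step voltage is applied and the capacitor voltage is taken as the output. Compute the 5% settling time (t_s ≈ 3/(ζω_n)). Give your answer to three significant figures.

For a series RLC circuit (capacitor voltage as output), ω_n = 1/√(LC) = 1/√(17.1 mH · 41.1 nF) = 37700 rad/s.
ζ = (R/2)·√(C/L) = (479/2)·√(41.1 nF/17.1 mH) = 0.371.
t_s ≈ 3/(ζω_n) = 0.000214 s.

t_s ≈ 0.000214 s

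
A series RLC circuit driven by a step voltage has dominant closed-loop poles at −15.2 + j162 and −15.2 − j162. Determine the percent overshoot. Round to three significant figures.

|pole| = ω_n = √(15.2² + 162²) = 163 rad/s; ζ = cos θ = σ/ω_n = 0.0934.
Overshoot: exp(−π·0.0934/√(1−0.0934²)) = 0.745, i.e. 74.5%.

%OS ≈ 74.5%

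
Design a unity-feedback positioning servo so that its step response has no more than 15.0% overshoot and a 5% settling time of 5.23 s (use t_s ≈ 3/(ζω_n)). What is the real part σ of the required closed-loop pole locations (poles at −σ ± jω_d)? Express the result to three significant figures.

The settling-time spec alone fixes σ = ζω_n = 3/t_s = 3/5.23 = 0.574.
(Overshoot then fixes ζ = 0.517 and hence ω_d = σ·√(1−ζ²)/ζ = 0.950 rad/s.)

σ ≈ 0.574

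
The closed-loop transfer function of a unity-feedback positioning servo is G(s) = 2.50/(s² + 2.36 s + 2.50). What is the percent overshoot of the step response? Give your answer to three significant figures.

Matching coefficients with s² + 2ζω_n s + ω_n² gives ω_n² = 2.50 ⇒ ω_n = 1.58 rad/s, and ζ = 2.36/(2ω_n) = 0.746.
%OS = 100·exp(−πζ/√(1−ζ²)) = 2.95%.

%OS ≈ 2.95%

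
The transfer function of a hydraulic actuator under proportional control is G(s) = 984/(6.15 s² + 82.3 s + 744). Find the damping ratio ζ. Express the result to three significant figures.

Dividing through by 6.15: denominator becomes s² + 13.38 s + 121.0.
So ω_n = √121.0 = 11.0 rad/s and ζ = 13.38/(2·11.0) = 0.608.

ζ ≈ 0.608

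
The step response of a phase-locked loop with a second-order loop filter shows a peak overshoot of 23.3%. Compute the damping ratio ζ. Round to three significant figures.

ζ = −ln(OS)/√(π² + (ln OS)²). With OS = 0.233, ln OS = −1.457 and ζ = 1.457/3.463 = 0.421.

ζ ≈ 0.421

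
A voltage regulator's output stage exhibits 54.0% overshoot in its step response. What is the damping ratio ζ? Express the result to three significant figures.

From %OS = 100·exp(−πζ/√(1−ζ²)), invert to get ζ = −ln(OS)/√(π² + ln²(OS)) with OS = 0.540.
−ln 0.540 = 0.6162, so ζ = 0.6162/√(π² + 0.3797) = 0.192.

ζ ≈ 0.192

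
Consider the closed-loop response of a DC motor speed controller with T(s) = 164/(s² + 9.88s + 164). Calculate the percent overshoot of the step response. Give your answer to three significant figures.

%OS ≈ 26.9%

Comparing the denominator to s² + 2ζω_n s + ω_n²: ω_n = √164 = 12.8 rad/s, and 2ζω_n = 9.88 so ζ = 9.88/(2·12.8) = 0.386.
%OS = 100·exp(−πζ/√(1−ζ²)) = 26.9%.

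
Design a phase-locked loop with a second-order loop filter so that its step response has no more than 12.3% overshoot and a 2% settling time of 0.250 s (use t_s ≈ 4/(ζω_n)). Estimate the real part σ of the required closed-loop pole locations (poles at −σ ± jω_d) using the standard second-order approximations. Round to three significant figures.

σ ≈ 16.0

The settling-time spec alone fixes σ = ζω_n = 4/t_s = 4/0.250 = 16.0.
(Overshoot then fixes ζ = 0.555 and hence ω_d = σ·√(1−ζ²)/ζ = 24.0 rad/s.)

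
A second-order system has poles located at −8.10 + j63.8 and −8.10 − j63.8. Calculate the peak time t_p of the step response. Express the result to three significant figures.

t_p ≈ 0.0492 s

t_p = π/ω_d with ω_d = 63.8 (the imaginary part), so t_p = 0.0492 s.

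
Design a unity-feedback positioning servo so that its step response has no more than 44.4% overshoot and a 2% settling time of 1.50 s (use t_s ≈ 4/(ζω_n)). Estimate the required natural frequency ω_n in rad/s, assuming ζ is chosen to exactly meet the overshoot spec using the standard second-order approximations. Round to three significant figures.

From %OS = 100·exp(−πζ/√(1−ζ²)), invert to get ζ = −ln(OS)/√(π² + ln²(OS)) with OS = 0.444.
−ln 0.444 = 0.8119, so ζ = 0.8119/√(π² + 0.6592) = 0.250.
From t_s ≈ 4/(ζω_n): ω_n = 4/(ζ·t_s) = 4/(0.250·1.50) = 10.7 rad/s.

ω_n ≈ 10.7 rad/s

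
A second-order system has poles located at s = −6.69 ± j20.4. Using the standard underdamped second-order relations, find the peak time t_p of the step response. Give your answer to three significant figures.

t_p = π/ω_d with ω_d = 20.4 (the imaginary part), so t_p = 0.154 s.

t_p ≈ 0.154 s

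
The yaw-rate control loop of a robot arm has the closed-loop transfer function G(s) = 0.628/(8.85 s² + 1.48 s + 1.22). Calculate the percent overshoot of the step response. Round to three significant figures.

%OS ≈ 48.4%

Dividing through by 8.85: denominator becomes s² + 0.1672 s + 0.1379.
So ω_n = √0.1379 = 0.371 rad/s and ζ = 0.1672/(2·0.371) = 0.225.
Overshoot: exp(−π·0.225/√(1−0.225²)) = 0.484, i.e. 48.4%.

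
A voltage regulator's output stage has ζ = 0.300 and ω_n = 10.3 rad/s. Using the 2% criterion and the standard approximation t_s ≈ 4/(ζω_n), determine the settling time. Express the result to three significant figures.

t_s ≈ 4/(ζω_n) = 4/(0.300 × 10.3) = 1.29 s.

t_s ≈ 1.29 s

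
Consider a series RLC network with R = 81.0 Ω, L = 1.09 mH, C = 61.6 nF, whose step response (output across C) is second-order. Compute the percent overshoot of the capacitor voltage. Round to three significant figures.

%OS ≈ 36.6%

For a series RLC circuit (capacitor voltage as output), ω_n = 1/√(LC) = 1/√(1.09 mH · 61.6 nF) = 122000 rad/s.
ζ = (R/2)·√(C/L) = (81.0/2)·√(61.6 nF/1.09 mH) = 0.304.
Overshoot: exp(−π·0.304/√(1−0.304²)) = 0.366, i.e. 36.6%.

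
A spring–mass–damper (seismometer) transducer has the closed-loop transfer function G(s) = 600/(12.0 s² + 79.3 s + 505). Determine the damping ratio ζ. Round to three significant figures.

Dividing through by 12.0: denominator becomes s² + 6.608 s + 42.08.
So ω_n = √42.08 = 6.49 rad/s and ζ = 6.608/(2·6.49) = 0.509.

ζ ≈ 0.509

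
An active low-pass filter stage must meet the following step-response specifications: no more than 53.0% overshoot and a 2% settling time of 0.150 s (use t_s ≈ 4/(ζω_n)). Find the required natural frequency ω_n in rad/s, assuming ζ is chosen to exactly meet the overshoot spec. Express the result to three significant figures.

ω_n ≈ 135 rad/s

ζ = −ln(OS)/√(π² + (ln OS)²). With OS = 0.530, ln OS = −0.6349 and ζ = 0.6349/3.205 = 0.198.
From t_s ≈ 4/(ζω_n): ω_n = 4/(ζ·t_s) = 4/(0.198·0.150) = 135 rad/s.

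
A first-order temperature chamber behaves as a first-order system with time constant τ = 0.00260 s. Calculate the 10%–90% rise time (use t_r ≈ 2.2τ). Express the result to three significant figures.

t_r ≈ 2.2τ = 0.00572 s.

t_r ≈ 0.00572 s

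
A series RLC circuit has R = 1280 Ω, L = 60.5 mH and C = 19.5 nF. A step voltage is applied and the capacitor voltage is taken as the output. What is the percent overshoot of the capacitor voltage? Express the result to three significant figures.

%OS ≈ 29.4%

For a series RLC circuit (capacitor voltage as output), ω_n = 1/√(LC) = 1/√(60.5 mH · 19.5 nF) = 29100 rad/s.
ζ = (R/2)·√(C/L) = (1280/2)·√(19.5 nF/60.5 mH) = 0.363.
Overshoot: exp(−π·0.363/√(1−0.363²)) = 0.294, i.e. 29.4%.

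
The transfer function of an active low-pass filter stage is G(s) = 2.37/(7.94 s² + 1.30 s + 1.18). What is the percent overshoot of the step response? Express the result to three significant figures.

Dividing through by 7.94: denominator becomes s² + 0.1637 s + 0.1486.
So ω_n = √0.1486 = 0.386 rad/s and ζ = 0.1637/(2·0.386) = 0.212.
Overshoot: exp(−π·0.212/√(1−0.212²)) = 0.505, i.e. 50.5%.

%OS ≈ 50.5%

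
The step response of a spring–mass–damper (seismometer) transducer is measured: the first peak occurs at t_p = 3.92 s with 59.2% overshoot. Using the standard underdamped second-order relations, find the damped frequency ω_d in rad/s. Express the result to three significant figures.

t_p = π/ω_d, so ω_d = π/3.92 = 0.801 rad/s.

ω_d ≈ 0.801 rad/s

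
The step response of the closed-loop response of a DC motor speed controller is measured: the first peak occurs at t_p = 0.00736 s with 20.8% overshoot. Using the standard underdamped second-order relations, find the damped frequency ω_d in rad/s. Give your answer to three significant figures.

t_p = π/ω_d, so ω_d = π/0.00736 = 427 rad/s.

ω_d ≈ 427 rad/s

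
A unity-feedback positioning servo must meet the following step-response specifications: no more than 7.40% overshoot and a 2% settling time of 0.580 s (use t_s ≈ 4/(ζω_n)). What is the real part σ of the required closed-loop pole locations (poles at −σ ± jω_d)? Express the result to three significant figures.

The settling-time spec alone fixes σ = ζω_n = 4/t_s = 4/0.580 = 6.90.
(Overshoot then fixes ζ = 0.638 and hence ω_d = σ·√(1−ζ²)/ζ = 8.32 rad/s.)

σ ≈ 6.90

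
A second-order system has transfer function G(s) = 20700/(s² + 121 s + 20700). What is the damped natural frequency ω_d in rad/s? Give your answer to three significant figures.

Comparing the denominator to s² + 2ζω_n s + ω_n²: ω_n = √20700 = 144 rad/s, and 2ζω_n = 121 so ζ = 121/(2·144) = 0.421.
ω_d = 144·√(1 − 0.421²) = 131 rad/s.

ω_d ≈ 131 rad/s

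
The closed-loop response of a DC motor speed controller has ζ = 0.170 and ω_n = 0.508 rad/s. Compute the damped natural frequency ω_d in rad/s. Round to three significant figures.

ω_d = ω_n√(1−ζ²) = 0.508·√0.971 = 0.501 rad/s.

ω_d ≈ 0.501 rad/s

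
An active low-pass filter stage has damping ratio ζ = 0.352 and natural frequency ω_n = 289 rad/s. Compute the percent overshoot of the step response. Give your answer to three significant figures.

For an underdamped second-order system, %OS = 100·exp(−πζ/√(1−ζ²)).
πζ/√(1−ζ²) = π·0.352/√(1−0.124) = 1.181, so %OS = 100·e^(−1.181) = 30.7%.

%OS ≈ 30.7%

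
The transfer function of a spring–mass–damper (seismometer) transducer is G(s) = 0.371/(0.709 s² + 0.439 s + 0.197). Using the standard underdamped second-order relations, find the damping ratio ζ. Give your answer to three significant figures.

ζ ≈ 0.587

Dividing through by 0.709: denominator becomes s² + 0.6192 s + 0.2779.
So ω_n = √0.2779 = 0.527 rad/s and ζ = 0.6192/(2·0.527) = 0.587.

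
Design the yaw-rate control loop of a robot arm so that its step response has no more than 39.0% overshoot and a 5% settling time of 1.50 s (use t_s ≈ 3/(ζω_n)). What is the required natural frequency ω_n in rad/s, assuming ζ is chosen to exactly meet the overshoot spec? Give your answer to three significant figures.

From %OS = 100·exp(−πζ/√(1−ζ²)), invert to get ζ = −ln(OS)/√(π² + ln²(OS)) with OS = 0.390.
−ln 0.390 = 0.9416, so ζ = 0.9416/√(π² + 0.8866) = 0.287.
Then ω_n = 3/(ζ t_s) = 3/(0.287 × 1.50) = 6.97 rad/s.

ω_n ≈ 6.97 rad/s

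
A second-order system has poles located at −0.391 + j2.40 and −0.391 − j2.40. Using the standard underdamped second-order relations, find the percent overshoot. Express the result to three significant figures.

%OS ≈ 59.9%

The poles are at −σ ± jω_d with σ = 0.391 and ω_d = 2.40, so ω_n = √(σ²+ω_d²) = 2.43 rad/s and ζ = σ/ω_n = 0.161.
Overshoot: exp(−π·0.161/√(1−0.161²)) = 0.599, i.e. 59.9%.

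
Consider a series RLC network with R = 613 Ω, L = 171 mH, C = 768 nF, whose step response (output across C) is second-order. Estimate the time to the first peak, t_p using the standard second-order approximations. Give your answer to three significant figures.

For a series RLC circuit (capacitor voltage as output), ω_n = 1/√(LC) = 1/√(171 mH · 768 nF) = 2760 rad/s.
ζ = (R/2)·√(C/L) = (613/2)·√(768 nF/171 mH) = 0.650.
ω_d = ω_n√(1−ζ²) = 2100 rad/s. t_p = π/ω_d = 0.00150 s.

t_p ≈ 0.00150 s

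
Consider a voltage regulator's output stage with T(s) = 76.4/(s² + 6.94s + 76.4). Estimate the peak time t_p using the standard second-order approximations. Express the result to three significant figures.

t_p ≈ 0.392 s

Matching coefficients with s² + 2ζω_n s + ω_n² gives ω_n² = 76.4 ⇒ ω_n = 8.74 rad/s, and ζ = 6.94/(2ω_n) = 0.397.
The damped frequency ω_d = ω_n√(1−ζ²) = 8.02 rad/s. Then t_p = π/ω_d = 0.392 s.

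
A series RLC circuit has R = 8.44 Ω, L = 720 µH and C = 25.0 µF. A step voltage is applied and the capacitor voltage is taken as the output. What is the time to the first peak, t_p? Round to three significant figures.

t_p ≈ 0.000682 s

For a series RLC circuit (capacitor voltage as output), ω_n = 1/√(LC) = 1/√(720 µH · 25.0 µF) = 7450 rad/s.
ζ = (R/2)·√(C/L) = (8.44/2)·√(25.0 µF/720 µH) = 0.786.
The damped frequency ω_d = ω_n√(1−ζ²) = 4600 rad/s. t_p = π/ω_d = 0.000682 s.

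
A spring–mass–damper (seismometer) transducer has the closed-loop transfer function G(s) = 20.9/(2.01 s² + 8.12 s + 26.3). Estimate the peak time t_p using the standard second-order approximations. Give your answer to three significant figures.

Dividing through by 2.01: denominator becomes s² + 4.040 s + 13.08.
So ω_n = √13.08 = 3.62 rad/s and ζ = 4.040/(2·3.62) = 0.558.
ω_d = 3.62·√(1 − 0.558²) = 3.00 rad/s. t_p = π/ω_d = 1.05 s.

t_p ≈ 1.05 s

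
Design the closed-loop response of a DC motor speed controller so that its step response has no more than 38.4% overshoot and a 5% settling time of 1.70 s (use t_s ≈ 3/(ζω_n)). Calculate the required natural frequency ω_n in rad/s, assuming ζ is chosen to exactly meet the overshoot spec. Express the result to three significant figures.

From %OS = 100·exp(−πζ/√(1−ζ²)), invert to get ζ = −ln(OS)/√(π² + ln²(OS)) with OS = 0.384.
−ln 0.384 = 0.9571, so ζ = 0.9571/√(π² + 0.9161) = 0.291.
From t_s ≈ 3/(ζω_n): ω_n = 3/(ζ·t_s) = 3/(0.291·1.70) = 6.06 rad/s.

ω_n ≈ 6.06 rad/s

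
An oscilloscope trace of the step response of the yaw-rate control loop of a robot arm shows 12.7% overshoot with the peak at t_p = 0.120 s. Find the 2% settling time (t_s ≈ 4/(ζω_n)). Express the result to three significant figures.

t_s ≈ 0.233 s

The overshoot fixes ζ = −ln(OS)/√(π²+ln²(OS)) = 0.549.
From t_p = π/ω_d, ω_d = π/0.120 = 26.2 rad/s, so ω_n = ω_d/√(1−ζ²) = 31.3 rad/s.
t_s ≈ 4/(ζω_n) = 4/(0.549·31.3) = 0.233 s.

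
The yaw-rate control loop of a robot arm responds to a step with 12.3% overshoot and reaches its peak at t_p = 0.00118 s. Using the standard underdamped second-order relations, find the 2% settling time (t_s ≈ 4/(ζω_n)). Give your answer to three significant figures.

t_s ≈ 0.00225 s

ζ from %OS: ζ = |ln 0.123|/√(π²+ln²0.123) = 0.555.
From t_p = π/ω_d, ω_d = π/0.00118 = 2660 rad/s, so ω_n = ω_d/√(1−ζ²) = 3200 rad/s.
t_s ≈ 4/(ζω_n) = 4/(0.555·3200) = 0.00225 s.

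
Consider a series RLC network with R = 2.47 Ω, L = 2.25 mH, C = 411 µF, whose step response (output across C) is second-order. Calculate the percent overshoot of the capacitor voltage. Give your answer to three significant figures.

For a series RLC circuit (capacitor voltage as output), ω_n = 1/√(LC) = 1/√(2.25 mH · 411 µF) = 1040 rad/s.
ζ = (R/2)·√(C/L) = (2.47/2)·√(411 µF/2.25 mH) = 0.528.
%OS = 100·exp(−πζ/√(1−ζ²)) = 14.2%.

%OS ≈ 14.2%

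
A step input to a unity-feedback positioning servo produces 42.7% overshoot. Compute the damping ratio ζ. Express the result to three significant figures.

ζ ≈ 0.261

Inverting the overshoot relation: ζ = |ln 0.427|/√(π² + ln²0.427) = 0.261.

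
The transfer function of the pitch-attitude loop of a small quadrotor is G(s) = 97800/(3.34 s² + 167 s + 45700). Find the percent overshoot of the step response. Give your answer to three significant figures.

Dividing through by 3.34: denominator becomes s² + 50.00 s + 13680.
So ω_n = √13680 = 117 rad/s and ζ = 50.00/(2·117) = 0.214.
%OS = 100·exp(−πζ/√(1−ζ²)) = 50.3%.

%OS ≈ 50.3%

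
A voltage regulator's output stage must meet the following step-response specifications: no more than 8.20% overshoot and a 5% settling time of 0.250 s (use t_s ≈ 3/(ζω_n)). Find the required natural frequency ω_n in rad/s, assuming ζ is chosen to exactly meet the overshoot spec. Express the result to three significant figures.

ω_n ≈ 19.3 rad/s

ζ = −ln(OS)/√(π² + (ln OS)²). With OS = 0.0820, ln OS = −2.501 and ζ = 2.501/4.016 = 0.623.
Then ω_n = 3/(ζ t_s) = 3/(0.623 × 0.250) = 19.3 rad/s.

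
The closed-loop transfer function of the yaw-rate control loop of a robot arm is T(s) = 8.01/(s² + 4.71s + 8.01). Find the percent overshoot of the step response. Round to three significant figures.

ω_n = √8.01 = 2.83 rad/s; ζ = 4.71/(2·2.83) = 0.832.
%OS = 100·exp(−πζ/√(1−ζ²)) = 0.898%.

%OS ≈ 0.898%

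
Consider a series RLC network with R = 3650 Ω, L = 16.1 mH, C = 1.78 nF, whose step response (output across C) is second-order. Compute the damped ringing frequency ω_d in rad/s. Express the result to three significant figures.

For a series RLC circuit (capacitor voltage as output), ω_n = 1/√(LC) = 1/√(16.1 mH · 1.78 nF) = 187000 rad/s.
ζ = (R/2)·√(C/L) = (3650/2)·√(1.78 nF/16.1 mH) = 0.607.
The damped frequency ω_d = ω_n√(1−ζ²) = 148000 rad/s.

ω_d ≈ 148000 rad/s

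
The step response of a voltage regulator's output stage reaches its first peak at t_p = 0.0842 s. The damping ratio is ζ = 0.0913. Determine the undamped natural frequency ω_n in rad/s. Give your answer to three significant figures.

ω_n ≈ 37.5 rad/s

Peak time t_p = π/ω_d, so ω_d = π/t_p = π/0.0842 = 37.3 rad/s.
ω_n = ω_d/√(1−ζ²) = 37.3/√0.992 = 37.5 rad/s.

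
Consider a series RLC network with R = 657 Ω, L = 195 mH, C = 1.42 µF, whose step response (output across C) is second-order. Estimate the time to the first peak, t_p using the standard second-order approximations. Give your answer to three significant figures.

t_p ≈ 0.00357 s

For a series RLC circuit (capacitor voltage as output), ω_n = 1/√(LC) = 1/√(195 mH · 1.42 µF) = 1900 rad/s.
ζ = (R/2)·√(C/L) = (657/2)·√(1.42 µF/195 mH) = 0.886.
ω_d = ω_n√(1−ζ²) = 879 rad/s. t_p = π/ω_d = 0.00357 s.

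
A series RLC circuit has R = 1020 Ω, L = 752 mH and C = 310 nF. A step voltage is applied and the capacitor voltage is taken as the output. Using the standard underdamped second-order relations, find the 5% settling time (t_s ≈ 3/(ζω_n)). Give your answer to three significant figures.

For a series RLC circuit (capacitor voltage as output), ω_n = 1/√(LC) = 1/√(752 mH · 310 nF) = 2070 rad/s.
ζ = (R/2)·√(C/L) = (1020/2)·√(310 nF/752 mH) = 0.327.
t_s ≈ 3/(ζω_n) = 0.00442 s.

t_s ≈ 0.00442 s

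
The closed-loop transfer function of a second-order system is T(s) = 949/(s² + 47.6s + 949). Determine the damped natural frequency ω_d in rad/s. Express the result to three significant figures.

ω_d ≈ 19.6 rad/s

Comparing the denominator to s² + 2ζω_n s + ω_n²: ω_n = √949 = 30.8 rad/s, and 2ζω_n = 47.6 so ζ = 47.6/(2·30.8) = 0.773.
ω_d = ω_n√(1−ζ²) = 19.6 rad/s.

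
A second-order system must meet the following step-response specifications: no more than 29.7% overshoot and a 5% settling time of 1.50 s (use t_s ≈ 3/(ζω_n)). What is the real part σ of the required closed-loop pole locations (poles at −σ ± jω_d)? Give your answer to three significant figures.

σ ≈ 2.00

The settling-time spec alone fixes σ = ζω_n = 3/t_s = 3/1.50 = 2.00.
(Overshoot then fixes ζ = 0.360 and hence ω_d = σ·√(1−ζ²)/ζ = 5.18 rad/s.)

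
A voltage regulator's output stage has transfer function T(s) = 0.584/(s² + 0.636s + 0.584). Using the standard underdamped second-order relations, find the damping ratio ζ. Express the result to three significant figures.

ω_n = √0.584 = 0.764 rad/s; ζ = 0.636/(2·0.764) = 0.416.

ζ ≈ 0.416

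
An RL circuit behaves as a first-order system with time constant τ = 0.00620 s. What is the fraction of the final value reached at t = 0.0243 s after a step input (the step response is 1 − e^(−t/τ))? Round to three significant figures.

y/y_∞ ≈ 0.980

y(t)/y_∞ = 1 − e^(−t/τ) = 1 − e^(−0.0243/0.00620) = 1 − e^(−3.92) = 0.980.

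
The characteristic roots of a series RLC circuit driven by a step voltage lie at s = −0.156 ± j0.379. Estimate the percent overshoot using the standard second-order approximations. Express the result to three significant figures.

%OS ≈ 27.4%

With σ = 0.156, ω_d = 0.379: ω_n = √(σ²+ω_d²) = 0.410 rad/s, ζ = σ/ω_n = 0.381.
Overshoot: exp(−π·0.381/√(1−0.381²)) = 0.274, i.e. 27.4%.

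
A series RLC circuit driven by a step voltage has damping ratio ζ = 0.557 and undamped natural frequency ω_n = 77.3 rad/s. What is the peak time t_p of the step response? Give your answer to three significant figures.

The damped frequency is ω_d = ω_n√(1−ζ²) = 77.3·√(1−0.310) = 64.2 rad/s.
Peak time t_p = π/ω_d = π/64.2 = 0.0489 s.

t_p ≈ 0.0489 s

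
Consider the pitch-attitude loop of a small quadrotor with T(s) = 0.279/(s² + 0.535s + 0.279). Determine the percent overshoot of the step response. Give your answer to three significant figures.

Comparing the denominator to s² + 2ζω_n s + ω_n²: ω_n = √0.279 = 0.528 rad/s, and 2ζω_n = 0.535 so ζ = 0.535/(2·0.528) = 0.506.
%OS = 100 e^{−πζ/√(1−ζ²)} with ζ = 0.506 gives 15.8%.

%OS ≈ 15.8%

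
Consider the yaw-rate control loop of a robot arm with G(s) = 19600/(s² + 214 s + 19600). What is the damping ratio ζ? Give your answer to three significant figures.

ζ ≈ 0.764

Comparing the denominator to s² + 2ζω_n s + ω_n²: ω_n = √19600 = 140 rad/s, and 2ζω_n = 214 so ζ = 214/(2·140) = 0.764.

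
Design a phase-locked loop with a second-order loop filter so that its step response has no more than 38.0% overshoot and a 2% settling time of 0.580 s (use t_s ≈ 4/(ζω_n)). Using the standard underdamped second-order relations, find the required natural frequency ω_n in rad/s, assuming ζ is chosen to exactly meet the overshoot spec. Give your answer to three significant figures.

ω_n ≈ 23.4 rad/s

Inverting the overshoot relation: ζ = |ln 0.380|/√(π² + ln²0.380) = 0.294.
From t_s ≈ 4/(ζω_n): ω_n = 4/(ζ·t_s) = 4/(0.294·0.580) = 23.4 rad/s.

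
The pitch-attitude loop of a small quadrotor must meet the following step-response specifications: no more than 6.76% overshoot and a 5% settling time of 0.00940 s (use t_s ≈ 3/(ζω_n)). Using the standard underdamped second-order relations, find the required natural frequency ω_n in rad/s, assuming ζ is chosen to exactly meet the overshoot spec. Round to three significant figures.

ζ = −ln(OS)/√(π² + (ln OS)²). With OS = 0.0676, ln OS = −2.694 and ζ = 2.694/4.139 = 0.651.
Then ω_n = 3/(ζ t_s) = 3/(0.651 × 0.00940) = 490 rad/s.

ω_n ≈ 490 rad/s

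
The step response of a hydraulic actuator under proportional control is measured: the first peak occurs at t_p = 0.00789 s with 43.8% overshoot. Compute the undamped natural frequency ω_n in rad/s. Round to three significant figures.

ω_n ≈ 412 rad/s

From the overshoot, ζ = −ln(OS)/√(π²+ln²(OS)) = 0.254.
From t_p = π/ω_d, ω_d = π/0.00789 = 398 rad/s, so ω_n = ω_d/√(1−ζ²) = 412 rad/s.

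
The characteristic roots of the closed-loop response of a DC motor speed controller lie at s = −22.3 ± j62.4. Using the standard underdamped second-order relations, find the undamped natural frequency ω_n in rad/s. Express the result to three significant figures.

With σ = 22.3, ω_d = 62.4: ω_n = √(σ²+ω_d²) = 66.3 rad/s, ζ = σ/ω_n = 0.337.

ω_n ≈ 66.3 rad/s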